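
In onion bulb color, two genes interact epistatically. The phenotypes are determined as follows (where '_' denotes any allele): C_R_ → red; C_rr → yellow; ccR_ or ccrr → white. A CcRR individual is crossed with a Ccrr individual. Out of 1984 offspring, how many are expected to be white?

Cross: CcRR × Ccrr — consider each gene separately:
C gene: Cc × Cc → 1 CC, 2 Cc, 1 cc → 3 C_ : 1 cc (out of 4)
R gene: RR × rr → 4 Rr → 4 R_ (out of 4)
Genotype classes (out of 4 × 4 = 16): C_R_ = 3×4 = 12; ccR_ = 1×4 = 4
Apply the phenotype rules: C_R_ (12) → red; ccR_ (4) → white
Phenotype counts (out of 16): 12 red, 4 white
white: 4 out of 16 → fraction 1/4
Expected count = 1/4 × 1984 = 496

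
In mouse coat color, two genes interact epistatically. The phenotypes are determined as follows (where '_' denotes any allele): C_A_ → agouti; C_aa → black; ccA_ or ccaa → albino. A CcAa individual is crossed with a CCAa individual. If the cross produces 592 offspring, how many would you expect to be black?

Cross: CcAa × CCAa — consider each gene separately:
C gene: Cc × CC → 2 CC, 2 Cc → 4 C_ (out of 4)
A gene: Aa × Aa → 1 AA, 2 Aa, 1 aa → 3 A_ : 1 aa (out of 4)
Genotype classes (out of 4 × 4 = 16): C_A_ = 4×3 = 12; C_aa = 4×1 = 4
Apply the phenotype rules: C_A_ (12) → agouti; C_aa (4) → black
Phenotype counts (out of 16): 12 agouti, 4 black
black: 4 out of 16 → fraction 1/4
Expected count = 1/4 × 592 = 148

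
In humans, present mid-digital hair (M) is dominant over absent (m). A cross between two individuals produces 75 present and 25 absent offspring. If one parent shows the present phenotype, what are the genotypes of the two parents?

Observed offspring: 75 present, 25 absent
The observed ratio simplifies to 3:1. Absent (mm) offspring appear, so each parent must contribute one m allele. The parent stated to show present carries M, so it is Mm. The other parent is then either Mm or mm: Mm × mm would give a 1:1 split, whereas Mm × Mm gives 3:1 — matching the data. So both parents are heterozygous (Mm × Mm).
Parent genotypes: Mm × Mm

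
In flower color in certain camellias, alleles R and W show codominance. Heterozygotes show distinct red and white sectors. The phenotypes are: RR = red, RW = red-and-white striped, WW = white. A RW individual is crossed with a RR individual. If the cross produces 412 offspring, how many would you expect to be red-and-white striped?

Punnett square for RW × RR:
Offspring genotypes: 2 RR, 2 RW
Phenotype counts: 2 red, 2 red-and-white striped
red-and-white striped: 2 out of 4 → fraction 1/2
Expected count = 1/2 × 412 = 206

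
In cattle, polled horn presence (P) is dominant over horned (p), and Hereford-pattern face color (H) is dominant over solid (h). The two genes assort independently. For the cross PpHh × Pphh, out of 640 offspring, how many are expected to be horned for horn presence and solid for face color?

Dihybrid cross PpHh × Pphh — consider each gene separately:
horn presence: Pp × Pp → 1 PP, 2 Pp, 1 pp → 3 P_ : 1 pp (out of 4)
face color: Hh × hh → 2 Hh, 2 hh → 2 H_ : 2 hh (out of 4)
Looking for: horned (pp) and solid (hh)
P(horned) = 1/4, P(solid) = 2/4
P(both) = 1/4 × 2/4 = 2/16 = 1/8
Expected count = 1/8 × 640 = 80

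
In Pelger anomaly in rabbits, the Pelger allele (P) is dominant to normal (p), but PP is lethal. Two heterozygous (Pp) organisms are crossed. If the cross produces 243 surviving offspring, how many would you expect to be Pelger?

Cross: Pp × Pp
Punnett square offspring (before lethality): 1 PP, 2 Pp, 1 pp
The PP genotype is lethal (embryos die); surviving offspring: 2 Pp, 1 pp
Pelger: 2 out of 3 → fraction 2/3
Expected count = 2/3 × 243 = 162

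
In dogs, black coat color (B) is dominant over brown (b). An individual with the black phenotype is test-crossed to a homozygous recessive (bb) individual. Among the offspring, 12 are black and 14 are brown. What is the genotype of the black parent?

Test cross: ? × bb
Offspring: 12 black, 14 brown — approximately 1:1.
A 1:1 ratio in a test cross indicates the unknown parent is heterozygous (Bb).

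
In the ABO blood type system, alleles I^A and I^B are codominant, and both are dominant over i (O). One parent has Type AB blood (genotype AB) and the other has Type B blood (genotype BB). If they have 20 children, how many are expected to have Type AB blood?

Cross: AB × BB
Possible offspring genotypes: 2 AB, 2 BB
Blood type counts: 2 Type AB, 2 Type B
Probability of Type AB: 2/4 = 1/2
Expected count = 1/2 × 20 = 10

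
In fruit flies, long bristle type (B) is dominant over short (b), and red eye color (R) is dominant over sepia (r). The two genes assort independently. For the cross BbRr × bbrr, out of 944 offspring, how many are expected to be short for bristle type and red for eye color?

Dihybrid cross BbRr × bbrr — consider each gene separately:
bristle type: Bb × bb → 2 Bb, 2 bb → 2 B_ : 2 bb (out of 4)
eye color: Rr × rr → 2 Rr, 2 rr → 2 R_ : 2 rr (out of 4)
Looking for: short (bb) and red (R_)
P(short) = 2/4, P(red) = 2/4
P(both) = 2/4 × 2/4 = 4/16 = 1/4
Expected count = 1/4 × 944 = 236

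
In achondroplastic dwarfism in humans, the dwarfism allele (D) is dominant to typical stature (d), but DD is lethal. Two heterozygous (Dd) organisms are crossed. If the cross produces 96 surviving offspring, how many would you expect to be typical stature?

Cross: Dd × Dd
Punnett square offspring (before lethality): 1 DD, 2 Dd, 1 dd
The DD genotype is lethal (embryos die); surviving offspring: 2 Dd, 1 dd
typical stature: 1 out of 3 → fraction 1/3
Expected count = 1/3 × 96 = 32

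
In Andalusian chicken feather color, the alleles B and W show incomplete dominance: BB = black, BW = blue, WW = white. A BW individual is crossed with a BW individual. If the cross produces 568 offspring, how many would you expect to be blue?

Punnett square for BW × BW:
Offspring genotypes: 1 BB, 2 BW, 1 WW
Phenotype counts: 1 black, 2 blue, 1 white
blue: 2 out of 4 → fraction 1/2
Expected count = 1/2 × 568 = 284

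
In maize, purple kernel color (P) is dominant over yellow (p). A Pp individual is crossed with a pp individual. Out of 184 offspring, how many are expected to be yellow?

Punnett square for Pp × pp:
Offspring genotypes: 2 Pp, 2 pp
purple: 2, yellow: 2
yellow: 2 out of 4 → fraction 1/2
Expected count = 1/2 × 184 = 92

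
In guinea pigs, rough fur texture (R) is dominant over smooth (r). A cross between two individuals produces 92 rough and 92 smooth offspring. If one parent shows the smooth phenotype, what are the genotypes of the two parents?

Observed offspring: 92 rough, 92 smooth
The observed ratio simplifies to 1:1. One parent shows smooth, so its genotype must be rr. A 1:1 offspring split requires the other parent to be heterozygous (Rr).
Parent genotypes: rr × Rr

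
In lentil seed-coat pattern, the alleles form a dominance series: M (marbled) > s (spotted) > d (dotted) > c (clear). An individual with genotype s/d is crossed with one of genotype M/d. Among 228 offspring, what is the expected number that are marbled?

Cross: s/d × M/d
Allele dominance: M > s > d > c
Offspring genotypes: 1 M/s, 1 s/d, 1 M/d, 1 d/d
Phenotype counts: 2 marbled, 1 spotted, 1 dotted
marbled: 2 out of 4 → fraction 1/2
Expected count = 1/2 × 228 = 114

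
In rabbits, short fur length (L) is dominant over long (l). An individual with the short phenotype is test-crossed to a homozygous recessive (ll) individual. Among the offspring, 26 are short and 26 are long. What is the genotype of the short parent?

Test cross: ? × ll
Offspring: 26 short, 26 long — approximately 1:1.
A 1:1 ratio in a test cross indicates the unknown parent is heterozygous (Ll).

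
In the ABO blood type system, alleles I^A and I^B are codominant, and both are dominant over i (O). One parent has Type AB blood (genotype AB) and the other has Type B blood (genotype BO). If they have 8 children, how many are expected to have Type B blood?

Cross: AB × BO
Possible offspring genotypes: 1 AB, 1 AO, 1 BB, 1 BO
Blood type counts: 1 Type AB, 1 Type A, 2 Type B
Probability of Type B: 2/4 = 1/2
Expected count = 1/2 × 8 = 4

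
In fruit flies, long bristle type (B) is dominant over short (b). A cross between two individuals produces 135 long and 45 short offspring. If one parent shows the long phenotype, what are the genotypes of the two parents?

Observed offspring: 135 long, 45 short
The observed ratio simplifies to 3:1. Short (bb) offspring appear, so each parent must contribute one b allele. The parent stated to show long carries B, so it is Bb. The other parent is then either Bb or bb: Bb × bb would give a 1:1 split, whereas Bb × Bb gives 3:1 — matching the data. So both parents are heterozygous (Bb × Bb).
Parent genotypes: Bb × Bb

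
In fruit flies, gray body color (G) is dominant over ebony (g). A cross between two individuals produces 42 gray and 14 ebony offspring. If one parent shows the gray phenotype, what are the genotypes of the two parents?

Observed offspring: 42 gray, 14 ebony
The observed ratio simplifies to 3:1. Ebony (gg) offspring appear, so each parent must contribute one g allele. The parent stated to show gray carries G, so it is Gg. The other parent is then either Gg or gg: Gg × gg would give a 1:1 split, whereas Gg × Gg gives 3:1 — matching the data. So both parents are heterozygous (Gg × Gg).
Parent genotypes: Gg × Gg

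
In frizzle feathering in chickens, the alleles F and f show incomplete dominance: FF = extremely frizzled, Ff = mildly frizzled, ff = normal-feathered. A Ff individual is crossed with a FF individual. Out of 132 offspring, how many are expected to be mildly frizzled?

Punnett square for Ff × FF:
Offspring genotypes: 2 FF, 2 Ff
Phenotype counts: 2 extremely frizzled, 2 mildly frizzled
mildly frizzled: 2 out of 4 → fraction 1/2
Expected count = 1/2 × 132 = 66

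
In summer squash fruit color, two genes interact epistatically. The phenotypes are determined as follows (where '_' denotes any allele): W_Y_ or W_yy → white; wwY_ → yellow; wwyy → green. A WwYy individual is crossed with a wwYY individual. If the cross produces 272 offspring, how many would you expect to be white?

Cross: WwYy × wwYY — consider each gene separately:
W gene: Ww × ww → 2 Ww, 2 ww → 2 W_ : 2 ww (out of 4)
Y gene: Yy × YY → 2 YY, 2 Yy → 4 Y_ (out of 4)
Genotype classes (out of 4 × 4 = 16): W_Y_ = 2×4 = 8; wwY_ = 2×4 = 8
Apply the phenotype rules: W_Y_ (8) → white; wwY_ (8) → yellow
Phenotype counts (out of 16): 8 white, 8 yellow
white: 8 out of 16 → fraction 1/2
Expected count = 1/2 × 272 = 136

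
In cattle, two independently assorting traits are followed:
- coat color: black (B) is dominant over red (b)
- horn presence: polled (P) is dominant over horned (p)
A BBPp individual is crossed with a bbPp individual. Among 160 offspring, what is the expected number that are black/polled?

Dihybrid cross BBPp × bbPp — consider each gene separately:
coat color: BB × bb → 4 Bb → 4 B_ (out of 4)
horn presence: Pp × Pp → 1 PP, 2 Pp, 1 pp → 3 P_ : 1 pp (out of 4)
Combine (counts out of 4 × 4 = 16): black/polled (B_P_) = 4×3 = 12; black/horned (B_pp) = 4×1 = 4
Phenotype counts (out of 16): 12 black/polled, 4 black/horned
black/polled: 12 out of 16 → fraction 3/4
Expected count = 3/4 × 160 = 120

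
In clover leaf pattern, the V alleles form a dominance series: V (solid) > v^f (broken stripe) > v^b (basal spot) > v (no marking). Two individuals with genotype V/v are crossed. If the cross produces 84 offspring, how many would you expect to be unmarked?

Cross: V/v × V/v
Allele dominance: V > v^f > v^b > v
Offspring genotypes: 1 V/V, 2 V/v, 1 v/v
Phenotype counts: 3 solid, 1 unmarked
unmarked: 1 out of 4 → fraction 1/4
Expected count = 1/4 × 84 = 21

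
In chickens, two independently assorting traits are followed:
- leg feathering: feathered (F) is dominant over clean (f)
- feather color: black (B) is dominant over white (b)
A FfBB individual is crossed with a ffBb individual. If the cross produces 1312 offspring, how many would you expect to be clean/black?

Dihybrid cross FfBB × ffBb — consider each gene separately:
leg feathering: Ff × ff → 2 Ff, 2 ff → 2 F_ : 2 ff (out of 4)
feather color: BB × Bb → 2 BB, 2 Bb → 4 B_ (out of 4)
Combine (counts out of 4 × 4 = 16): feathered/black (F_B_) = 2×4 = 8; clean/black (ffB_) = 2×4 = 8
Phenotype counts (out of 16): 8 feathered/black, 8 clean/black
clean/black: 8 out of 16 → fraction 1/2
Expected count = 1/2 × 1312 = 656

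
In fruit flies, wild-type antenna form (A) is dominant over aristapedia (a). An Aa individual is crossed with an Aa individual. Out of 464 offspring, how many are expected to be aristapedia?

Punnett square for Aa × Aa:
Offspring genotypes: 1 AA, 2 Aa, 1 aa
wild-type: 3, aristapedia: 1
aristapedia: 1 out of 4 → fraction 1/4
Expected count = 1/4 × 464 = 116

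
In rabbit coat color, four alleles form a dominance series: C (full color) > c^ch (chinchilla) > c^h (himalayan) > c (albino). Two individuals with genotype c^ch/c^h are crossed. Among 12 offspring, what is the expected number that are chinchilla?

Cross: c^ch/c^h × c^ch/c^h
Allele dominance: C > c^ch > c^h > c
Offspring genotypes: 1 c^ch/c^ch, 2 c^ch/c^h, 1 c^h/c^h
Phenotype counts: 3 chinchilla, 1 himalayan
chinchilla: 3 out of 4 → fraction 3/4
Expected count = 3/4 × 12 = 9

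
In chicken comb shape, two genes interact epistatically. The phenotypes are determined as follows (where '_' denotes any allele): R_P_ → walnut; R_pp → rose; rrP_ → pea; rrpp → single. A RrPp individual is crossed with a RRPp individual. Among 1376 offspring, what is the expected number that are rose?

Cross: RrPp × RRPp — consider each gene separately:
R gene: Rr × RR → 2 RR, 2 Rr → 4 R_ (out of 4)
P gene: Pp × Pp → 1 PP, 2 Pp, 1 pp → 3 P_ : 1 pp (out of 4)
Genotype classes (out of 4 × 4 = 16): R_P_ = 4×3 = 12; R_pp = 4×1 = 4
Apply the phenotype rules: R_P_ (12) → walnut; R_pp (4) → rose
Phenotype counts (out of 16): 12 walnut, 4 rose
rose: 4 out of 16 → fraction 1/4
Expected count = 1/4 × 1376 = 344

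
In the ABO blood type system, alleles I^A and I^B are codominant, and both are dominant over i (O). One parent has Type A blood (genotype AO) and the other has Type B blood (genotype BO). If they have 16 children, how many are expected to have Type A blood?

Cross: AO × BO
Possible offspring genotypes: 1 AB, 1 AO, 1 BO, 1 OO
Blood type counts: 1 Type AB, 1 Type A, 1 Type B, 1 Type O
Probability of Type A: 1/4
Expected count = 1/4 × 16 = 4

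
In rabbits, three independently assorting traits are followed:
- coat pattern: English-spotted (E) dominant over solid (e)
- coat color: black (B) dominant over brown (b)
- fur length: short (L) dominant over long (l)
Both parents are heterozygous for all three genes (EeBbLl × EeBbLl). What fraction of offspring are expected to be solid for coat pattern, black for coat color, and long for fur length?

Trihybrid cross: EeBbLl × EeBbLl
Each trait segregates independently with a 3:1 phenotypic ratio, so each gene contributes 3/4 (dominant) or 1/4 (recessive).
Target: solid (coat pattern), black (coat color), long (fur length)
Probability = product of independent per-trait probabilities
= 1/4 × 3/4 × 1/4 = 3/64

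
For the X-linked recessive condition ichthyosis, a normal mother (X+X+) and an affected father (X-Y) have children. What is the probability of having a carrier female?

Cross: X+X+ × X-Y
Offspring: 2 X+X-, 2 X+Y
Probability of a carrier female: 2/4 = 1/2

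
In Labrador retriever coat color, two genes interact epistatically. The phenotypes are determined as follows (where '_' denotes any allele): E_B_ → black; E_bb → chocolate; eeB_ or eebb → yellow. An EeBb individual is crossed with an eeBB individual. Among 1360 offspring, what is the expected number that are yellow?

Cross: EeBb × eeBB — consider each gene separately:
E gene: Ee × ee → 2 Ee, 2 ee → 2 E_ : 2 ee (out of 4)
B gene: Bb × BB → 2 BB, 2 Bb → 4 B_ (out of 4)
Genotype classes (out of 4 × 4 = 16): E_B_ = 2×4 = 8; eeB_ = 2×4 = 8
Apply the phenotype rules: E_B_ (8) → black; eeB_ (8) → yellow
Phenotype counts (out of 16): 8 black, 8 yellow
yellow: 8 out of 16 → fraction 1/2
Expected count = 1/2 × 1360 = 680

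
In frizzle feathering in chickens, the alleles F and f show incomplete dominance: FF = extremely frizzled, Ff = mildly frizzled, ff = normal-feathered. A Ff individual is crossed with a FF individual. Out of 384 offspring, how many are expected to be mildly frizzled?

Punnett square for Ff × FF:
Offspring genotypes: 2 FF, 2 Ff
Phenotype counts: 2 extremely frizzled, 2 mildly frizzled
mildly frizzled: 2 out of 4 → fraction 1/2
Expected count = 1/2 × 384 = 192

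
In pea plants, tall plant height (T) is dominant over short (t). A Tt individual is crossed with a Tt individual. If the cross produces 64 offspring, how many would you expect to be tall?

Punnett square for Tt × Tt:
Offspring genotypes: 1 TT, 2 Tt, 1 tt
tall: 3, short: 1
tall: 3 out of 4 → fraction 3/4
Expected count = 3/4 × 64 = 48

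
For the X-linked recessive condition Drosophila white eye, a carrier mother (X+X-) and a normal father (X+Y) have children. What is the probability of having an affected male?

Cross: X+X- × X+Y
Offspring: 1 X+X+, 1 X+Y, 1 X+X-, 1 X-Y
Probability of an affected male: 1/4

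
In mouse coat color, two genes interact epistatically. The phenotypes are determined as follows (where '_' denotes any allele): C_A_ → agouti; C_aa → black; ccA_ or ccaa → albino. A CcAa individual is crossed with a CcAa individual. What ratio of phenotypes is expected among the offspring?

Cross: CcAa × CcAa — consider each gene separately:
C gene: Cc × Cc → 1 CC, 2 Cc, 1 cc → 3 C_ : 1 cc (out of 4)
A gene: Aa × Aa → 1 AA, 2 Aa, 1 aa → 3 A_ : 1 aa (out of 4)
Genotype classes (out of 4 × 4 = 16): C_A_ = 3×3 = 9; C_aa = 3×1 = 3; ccA_ = 1×3 = 3; ccaa = 1×1 = 1
Apply the phenotype rules: C_A_ (9) → agouti; C_aa (3) → black; ccA_ (3) + ccaa (1) → albino
Phenotype counts (out of 16): 9 agouti, 3 black, 4 albino
Ratio: 9 agouti : 3 black : 4 albino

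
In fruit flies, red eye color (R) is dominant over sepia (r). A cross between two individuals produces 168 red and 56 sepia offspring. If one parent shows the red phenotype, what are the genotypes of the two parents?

Observed offspring: 168 red, 56 sepia
The observed ratio simplifies to 3:1. Sepia (rr) offspring appear, so each parent must contribute one r allele. The parent stated to show red carries R, so it is Rr. The other parent is then either Rr or rr: Rr × rr would give a 1:1 split, whereas Rr × Rr gives 3:1 — matching the data. So both parents are heterozygous (Rr × Rr).
Parent genotypes: Rr × Rr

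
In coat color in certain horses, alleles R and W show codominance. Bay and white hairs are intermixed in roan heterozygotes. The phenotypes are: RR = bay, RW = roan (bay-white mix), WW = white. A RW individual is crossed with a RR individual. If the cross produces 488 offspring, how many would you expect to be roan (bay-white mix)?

Punnett square for RW × RR:
Offspring genotypes: 2 RR, 2 RW
Phenotype counts: 2 bay, 2 roan (bay-white mix)
roan (bay-white mix): 2 out of 4 → fraction 1/2
Expected count = 1/2 × 488 = 244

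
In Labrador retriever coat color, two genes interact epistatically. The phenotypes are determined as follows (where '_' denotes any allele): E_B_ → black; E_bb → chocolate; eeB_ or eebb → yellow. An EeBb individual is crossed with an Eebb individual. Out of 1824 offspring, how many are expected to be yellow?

Cross: EeBb × Eebb — consider each gene separately:
E gene: Ee × Ee → 1 EE, 2 Ee, 1 ee → 3 E_ : 1 ee (out of 4)
B gene: Bb × bb → 2 Bb, 2 bb → 2 B_ : 2 bb (out of 4)
Genotype classes (out of 4 × 4 = 16): E_B_ = 3×2 = 6; E_bb = 3×2 = 6; eeB_ = 1×2 = 2; eebb = 1×2 = 2
Apply the phenotype rules: E_B_ (6) → black; E_bb (6) → chocolate; eeB_ (2) + eebb (2) → yellow
Phenotype counts (out of 16): 6 black, 6 chocolate, 4 yellow
yellow: 4 out of 16 → fraction 1/4
Expected count = 1/4 × 1824 = 456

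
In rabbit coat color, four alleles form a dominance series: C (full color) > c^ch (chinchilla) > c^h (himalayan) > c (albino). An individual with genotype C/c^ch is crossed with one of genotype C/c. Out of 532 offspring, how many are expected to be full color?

Cross: C/c^ch × C/c
Allele dominance: C > c^ch > c^h > c
Offspring genotypes: 1 C/C, 1 C/c, 1 C/c^ch, 1 c^ch/c
Phenotype counts: 3 full color, 1 chinchilla
full color: 3 out of 4 → fraction 3/4
Expected count = 3/4 × 532 = 399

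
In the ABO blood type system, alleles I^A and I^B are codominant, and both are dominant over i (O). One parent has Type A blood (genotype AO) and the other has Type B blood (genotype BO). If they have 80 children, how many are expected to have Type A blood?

Cross: AO × BO
Possible offspring genotypes: 1 AB, 1 AO, 1 BO, 1 OO
Blood type counts: 1 Type AB, 1 Type A, 1 Type B, 1 Type O
Probability of Type A: 1/4
Expected count = 1/4 × 80 = 20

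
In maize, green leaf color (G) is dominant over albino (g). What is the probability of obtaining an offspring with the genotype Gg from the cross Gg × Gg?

Punnett square for Gg × Gg:
Offspring genotypes: 1 GG, 2 Gg, 1 gg
Total offspring: 4
Count with target: 2
Probability: 2/4 = 1/2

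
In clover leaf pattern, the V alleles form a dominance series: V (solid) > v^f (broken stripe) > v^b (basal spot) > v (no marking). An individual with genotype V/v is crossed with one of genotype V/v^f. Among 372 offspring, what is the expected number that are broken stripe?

Cross: V/v × V/v^f
Allele dominance: V > v^f > v^b > v
Offspring genotypes: 1 V/V, 1 V/v^f, 1 V/v, 1 v^f/v
Phenotype counts: 3 solid, 1 broken stripe
broken stripe: 1 out of 4 → fraction 1/4
Expected count = 1/4 × 372 = 93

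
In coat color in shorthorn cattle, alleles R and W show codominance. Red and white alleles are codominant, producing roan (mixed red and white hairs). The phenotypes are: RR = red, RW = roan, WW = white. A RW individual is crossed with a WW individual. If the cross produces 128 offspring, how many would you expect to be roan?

Punnett square for RW × WW:
Offspring genotypes: 2 RW, 2 WW
Phenotype counts: 2 roan, 2 white
roan: 2 out of 4 → fraction 1/2
Expected count = 1/2 × 128 = 64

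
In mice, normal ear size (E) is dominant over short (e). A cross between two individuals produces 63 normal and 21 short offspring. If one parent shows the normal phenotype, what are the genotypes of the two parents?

Observed offspring: 63 normal, 21 short
The observed ratio simplifies to 3:1. Short (ee) offspring appear, so each parent must contribute one e allele. The parent stated to show normal carries E, so it is Ee. The other parent is then either Ee or ee: Ee × ee would give a 1:1 split, whereas Ee × Ee gives 3:1 — matching the data. So both parents are heterozygous (Ee × Ee).
Parent genotypes: Ee × Ee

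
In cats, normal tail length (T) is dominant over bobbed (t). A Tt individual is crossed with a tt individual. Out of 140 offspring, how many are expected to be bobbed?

Punnett square for Tt × tt:
Offspring genotypes: 2 Tt, 2 tt
normal: 2, bobbed: 2
bobbed: 2 out of 4 → fraction 1/2
Expected count = 1/2 × 140 = 70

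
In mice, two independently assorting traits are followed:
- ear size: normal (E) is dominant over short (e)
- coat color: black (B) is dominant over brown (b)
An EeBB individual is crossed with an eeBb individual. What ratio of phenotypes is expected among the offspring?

Dihybrid cross EeBB × eeBb — consider each gene separately:
ear size: Ee × ee → 2 Ee, 2 ee → 2 E_ : 2 ee (out of 4)
coat color: BB × Bb → 2 BB, 2 Bb → 4 B_ (out of 4)
Combine (counts out of 4 × 4 = 16): normal/black (E_B_) = 2×4 = 8; short/black (eeB_) = 2×4 = 8
Phenotype counts (out of 16): 8 normal/black, 8 short/black
Ratio: 1 normal/black : 1 short/black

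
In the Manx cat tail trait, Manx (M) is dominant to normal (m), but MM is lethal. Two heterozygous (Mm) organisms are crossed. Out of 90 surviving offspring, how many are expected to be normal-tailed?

Cross: Mm × Mm
Punnett square offspring (before lethality): 1 MM, 2 Mm, 1 mm
The MM genotype is lethal (embryos die); surviving offspring: 2 Mm, 1 mm
normal-tailed: 1 out of 3 → fraction 1/3
Expected count = 1/3 × 90 = 30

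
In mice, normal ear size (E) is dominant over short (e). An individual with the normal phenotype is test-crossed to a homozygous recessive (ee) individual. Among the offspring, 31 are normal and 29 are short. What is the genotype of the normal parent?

Test cross: ? × ee
Offspring: 31 normal, 29 short — approximately 1:1.
A 1:1 ratio in a test cross indicates the unknown parent is heterozygous (Ee).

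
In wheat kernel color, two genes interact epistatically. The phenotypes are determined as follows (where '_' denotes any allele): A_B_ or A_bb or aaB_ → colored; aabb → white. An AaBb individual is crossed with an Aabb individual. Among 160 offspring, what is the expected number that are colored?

Cross: AaBb × Aabb — consider each gene separately:
A gene: Aa × Aa → 1 AA, 2 Aa, 1 aa → 3 A_ : 1 aa (out of 4)
B gene: Bb × bb → 2 Bb, 2 bb → 2 B_ : 2 bb (out of 4)
Genotype classes (out of 4 × 4 = 16): A_B_ = 3×2 = 6; A_bb = 3×2 = 6; aaB_ = 1×2 = 2; aabb = 1×2 = 2
Apply the phenotype rules: A_B_ (6) + A_bb (6) + aaB_ (2) → colored; aabb (2) → white
Phenotype counts (out of 16): 14 colored, 2 white
colored: 14 out of 16 → fraction 7/8
Expected count = 7/8 × 160 = 140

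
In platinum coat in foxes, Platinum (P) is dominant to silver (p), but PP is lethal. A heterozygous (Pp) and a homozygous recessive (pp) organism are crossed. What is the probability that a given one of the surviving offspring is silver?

Cross: Pp × pp
Punnett square offspring (before lethality): 2 Pp, 2 pp
No PP offspring are produced in this cross.
silver: 2 out of 4
Probability: 2/4 = 1/2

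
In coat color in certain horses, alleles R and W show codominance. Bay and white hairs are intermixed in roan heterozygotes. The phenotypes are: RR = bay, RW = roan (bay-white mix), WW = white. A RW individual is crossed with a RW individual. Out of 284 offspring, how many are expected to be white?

Punnett square for RW × RW:
Offspring genotypes: 1 RR, 2 RW, 1 WW
Phenotype counts: 1 bay, 2 roan (bay-white mix), 1 white
white: 1 out of 4 → fraction 1/4
Expected count = 1/4 × 284 = 71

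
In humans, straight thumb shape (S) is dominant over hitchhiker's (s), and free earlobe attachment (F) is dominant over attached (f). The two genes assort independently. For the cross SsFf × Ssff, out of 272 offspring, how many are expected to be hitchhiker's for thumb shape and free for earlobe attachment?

Dihybrid cross SsFf × Ssff — consider each gene separately:
thumb shape: Ss × Ss → 1 SS, 2 Ss, 1 ss → 3 S_ : 1 ss (out of 4)
earlobe attachment: Ff × ff → 2 Ff, 2 ff → 2 F_ : 2 ff (out of 4)
Looking for: hitchhiker's (ss) and free (F_)
P(hitchhiker's) = 1/4, P(free) = 2/4
P(both) = 1/4 × 2/4 = 2/16 = 1/8
Expected count = 1/8 × 272 = 34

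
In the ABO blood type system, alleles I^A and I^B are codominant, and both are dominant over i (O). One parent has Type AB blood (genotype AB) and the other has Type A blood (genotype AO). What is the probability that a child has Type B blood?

Cross: AB × AO
Possible offspring genotypes: 1 AA, 1 AO, 1 AB, 1 BO
Blood type counts: 2 Type A, 1 Type AB, 1 Type B
Probability of Type B: 1/4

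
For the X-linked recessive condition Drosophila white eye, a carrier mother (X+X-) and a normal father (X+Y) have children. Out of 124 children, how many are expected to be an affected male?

Cross: X+X- × X+Y
Offspring: 1 X+X+, 1 X+Y, 1 X+X-, 1 X-Y
Probability of an affected male: 1/4
Expected count = 1/4 × 124 = 31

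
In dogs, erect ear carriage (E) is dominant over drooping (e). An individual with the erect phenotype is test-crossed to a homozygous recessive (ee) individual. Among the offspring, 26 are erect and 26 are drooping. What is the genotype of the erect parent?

Test cross: ? × ee
Offspring: 26 erect, 26 drooping — approximately 1:1.
A 1:1 ratio in a test cross indicates the unknown parent is heterozygous (Ee).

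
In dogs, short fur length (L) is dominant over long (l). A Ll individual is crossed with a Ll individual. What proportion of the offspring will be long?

Punnett square for Ll × Ll:
Offspring genotypes: 1 LL, 2 Ll, 1 ll
short: 3, long: 1
long: 1 out of 4
Probability: 1/4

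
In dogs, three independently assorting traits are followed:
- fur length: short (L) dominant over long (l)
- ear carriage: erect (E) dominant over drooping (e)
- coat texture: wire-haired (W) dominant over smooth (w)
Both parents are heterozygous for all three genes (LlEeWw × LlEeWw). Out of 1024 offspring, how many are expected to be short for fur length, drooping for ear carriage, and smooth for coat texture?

Trihybrid cross: LlEeWw × LlEeWw
Each trait segregates independently with a 3:1 phenotypic ratio, so each gene contributes 3/4 (dominant) or 1/4 (recessive).
Target: short (fur length), drooping (ear carriage), smooth (coat texture)
Probability = product of independent per-trait probabilities
= 3/4 × 1/4 × 1/4 = 3/64
Expected count = 3/64 × 1024 = 48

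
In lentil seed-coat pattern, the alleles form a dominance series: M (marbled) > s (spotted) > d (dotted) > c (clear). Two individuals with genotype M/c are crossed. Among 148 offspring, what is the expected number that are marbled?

Cross: M/c × M/c
Allele dominance: M > s > d > c
Offspring genotypes: 1 M/M, 2 M/c, 1 c/c
Phenotype counts: 3 marbled, 1 clear
marbled: 3 out of 4 → fraction 3/4
Expected count = 3/4 × 148 = 111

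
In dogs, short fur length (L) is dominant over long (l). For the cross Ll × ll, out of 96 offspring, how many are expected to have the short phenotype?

Punnett square for Ll × ll:
Offspring genotypes: 2 Ll, 2 ll
Total offspring: 4
Count with target: 2
Probability: 2/4 = 1/2
Expected count = 1/2 × 96 = 48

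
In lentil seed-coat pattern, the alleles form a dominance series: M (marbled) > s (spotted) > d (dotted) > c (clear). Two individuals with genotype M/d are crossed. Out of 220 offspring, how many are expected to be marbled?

Cross: M/d × M/d
Allele dominance: M > s > d > c
Offspring genotypes: 1 M/M, 2 M/d, 1 d/d
Phenotype counts: 3 marbled, 1 dotted
marbled: 3 out of 4 → fraction 3/4
Expected count = 3/4 × 220 = 165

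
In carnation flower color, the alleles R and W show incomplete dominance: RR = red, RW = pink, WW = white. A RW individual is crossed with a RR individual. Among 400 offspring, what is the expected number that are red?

Punnett square for RW × RR:
Offspring genotypes: 2 RR, 2 RW
Phenotype counts: 2 red, 2 pink
red: 2 out of 4 → fraction 1/2
Expected count = 1/2 × 400 = 200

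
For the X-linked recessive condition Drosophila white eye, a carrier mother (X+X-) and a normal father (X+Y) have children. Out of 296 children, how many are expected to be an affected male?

Cross: X+X- × X+Y
Offspring: 1 X+X+, 1 X+Y, 1 X+X-, 1 X-Y
Probability of an affected male: 1/4
Expected count = 1/4 × 296 = 74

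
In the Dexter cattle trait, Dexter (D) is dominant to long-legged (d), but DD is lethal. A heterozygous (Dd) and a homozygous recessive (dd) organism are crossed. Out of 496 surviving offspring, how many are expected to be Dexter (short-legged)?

Cross: Dd × dd
Punnett square offspring (before lethality): 2 Dd, 2 dd
No DD offspring are produced in this cross.
Dexter (short-legged): 2 out of 4 → fraction 1/2
Expected count = 1/2 × 496 = 248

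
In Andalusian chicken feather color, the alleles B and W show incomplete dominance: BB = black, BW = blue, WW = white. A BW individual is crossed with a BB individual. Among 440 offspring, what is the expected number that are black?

Punnett square for BW × BB:
Offspring genotypes: 2 BB, 2 BW
Phenotype counts: 2 black, 2 blue
black: 2 out of 4 → fraction 1/2
Expected count = 1/2 × 440 = 220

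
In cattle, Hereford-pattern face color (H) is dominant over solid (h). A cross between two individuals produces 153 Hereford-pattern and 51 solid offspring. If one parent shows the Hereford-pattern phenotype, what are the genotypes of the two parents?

Observed offspring: 153 Hereford-pattern, 51 solid
The observed ratio simplifies to 3:1. Solid (hh) offspring appear, so each parent must contribute one h allele. The parent stated to show Hereford-pattern carries H, so it is Hh. The other parent is then either Hh or hh: Hh × hh would give a 1:1 split, whereas Hh × Hh gives 3:1 — matching the data. So both parents are heterozygous (Hh × Hh).
Parent genotypes: Hh × Hh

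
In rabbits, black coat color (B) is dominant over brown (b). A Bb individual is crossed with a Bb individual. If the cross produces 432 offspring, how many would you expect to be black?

Punnett square for Bb × Bb:
Offspring genotypes: 1 BB, 2 Bb, 1 bb
black: 3, brown: 1
black: 3 out of 4 → fraction 3/4
Expected count = 3/4 × 432 = 324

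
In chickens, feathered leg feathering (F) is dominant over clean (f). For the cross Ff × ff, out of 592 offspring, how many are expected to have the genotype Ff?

Punnett square for Ff × ff:
Offspring genotypes: 2 Ff, 2 ff
Total offspring: 4
Count with target: 2
Probability: 2/4 = 1/2
Expected count = 1/2 × 592 = 296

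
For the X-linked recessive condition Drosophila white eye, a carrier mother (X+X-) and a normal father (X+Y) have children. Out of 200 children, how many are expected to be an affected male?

Cross: X+X- × X+Y
Offspring: 1 X+X+, 1 X+Y, 1 X+X-, 1 X-Y
Probability of an affected male: 1/4
Expected count = 1/4 × 200 = 50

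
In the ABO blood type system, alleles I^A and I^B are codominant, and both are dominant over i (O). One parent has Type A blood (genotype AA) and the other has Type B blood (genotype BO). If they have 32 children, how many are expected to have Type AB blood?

Cross: AA × BO
Possible offspring genotypes: 2 AB, 2 AO
Blood type counts: 2 Type AB, 2 Type A
Probability of Type AB: 2/4 = 1/2
Expected count = 1/2 × 32 = 16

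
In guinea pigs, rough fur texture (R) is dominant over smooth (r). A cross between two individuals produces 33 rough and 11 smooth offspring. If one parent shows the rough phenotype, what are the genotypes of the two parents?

Observed offspring: 33 rough, 11 smooth
The observed ratio simplifies to 3:1. Smooth (rr) offspring appear, so each parent must contribute one r allele. The parent stated to show rough carries R, so it is Rr. The other parent is then either Rr or rr: Rr × rr would give a 1:1 split, whereas Rr × Rr gives 3:1 — matching the data. So both parents are heterozygous (Rr × Rr).
Parent genotypes: Rr × Rr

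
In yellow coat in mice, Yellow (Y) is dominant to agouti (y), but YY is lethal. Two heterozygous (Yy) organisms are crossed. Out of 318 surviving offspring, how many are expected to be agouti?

Cross: Yy × Yy
Punnett square offspring (before lethality): 1 YY, 2 Yy, 1 yy
The YY genotype is lethal (embryos die); surviving offspring: 2 Yy, 1 yy
agouti: 1 out of 3 → fraction 1/3
Expected count = 1/3 × 318 = 106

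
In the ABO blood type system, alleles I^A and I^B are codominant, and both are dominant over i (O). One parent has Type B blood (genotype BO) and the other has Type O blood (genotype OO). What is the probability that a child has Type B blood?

Cross: BO × OO
Possible offspring genotypes: 2 BO, 2 OO
Blood type counts: 2 Type B, 2 Type O
Probability of Type B: 2/4 = 1/2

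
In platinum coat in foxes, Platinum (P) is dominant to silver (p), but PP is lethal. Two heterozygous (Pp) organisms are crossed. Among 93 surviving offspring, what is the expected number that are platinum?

Cross: Pp × Pp
Punnett square offspring (before lethality): 1 PP, 2 Pp, 1 pp
The PP genotype is lethal (embryos die); surviving offspring: 2 Pp, 1 pp
platinum: 2 out of 3 → fraction 2/3
Expected count = 2/3 × 93 = 62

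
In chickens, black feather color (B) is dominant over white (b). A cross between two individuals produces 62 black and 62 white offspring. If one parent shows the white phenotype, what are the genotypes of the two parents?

Observed offspring: 62 black, 62 white
The observed ratio simplifies to 1:1. One parent shows white, so its genotype must be bb. A 1:1 offspring split requires the other parent to be heterozygous (Bb).
Parent genotypes: bb × Bb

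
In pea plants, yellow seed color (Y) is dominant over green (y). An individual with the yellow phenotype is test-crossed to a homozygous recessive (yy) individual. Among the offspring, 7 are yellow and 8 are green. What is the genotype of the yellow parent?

Test cross: ? × yy
Offspring: 7 yellow, 8 green — approximately 1:1.
A 1:1 ratio in a test cross indicates the unknown parent is heterozygous (Yy).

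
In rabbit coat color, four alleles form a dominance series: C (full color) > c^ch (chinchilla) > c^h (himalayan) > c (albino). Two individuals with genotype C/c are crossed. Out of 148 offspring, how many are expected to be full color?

Cross: C/c × C/c
Allele dominance: C > c^ch > c^h > c
Offspring genotypes: 1 C/C, 2 C/c, 1 c/c
Phenotype counts: 3 full color, 1 albino
full color: 3 out of 4 → fraction 3/4
Expected count = 3/4 × 148 = 111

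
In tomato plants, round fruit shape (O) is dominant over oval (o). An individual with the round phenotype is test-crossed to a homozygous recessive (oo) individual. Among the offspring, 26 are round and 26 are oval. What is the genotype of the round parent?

Test cross: ? × oo
Offspring: 26 round, 26 oval — approximately 1:1.
A 1:1 ratio in a test cross indicates the unknown parent is heterozygous (Oo).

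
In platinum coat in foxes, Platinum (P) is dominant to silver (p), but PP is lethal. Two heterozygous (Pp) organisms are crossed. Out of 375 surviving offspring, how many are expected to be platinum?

Cross: Pp × Pp
Punnett square offspring (before lethality): 1 PP, 2 Pp, 1 pp
The PP genotype is lethal (embryos die); surviving offspring: 2 Pp, 1 pp
platinum: 2 out of 3 → fraction 2/3
Expected count = 2/3 × 375 = 250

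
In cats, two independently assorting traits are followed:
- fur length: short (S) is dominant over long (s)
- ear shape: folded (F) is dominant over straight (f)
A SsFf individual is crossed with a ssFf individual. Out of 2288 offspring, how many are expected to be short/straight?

Dihybrid cross SsFf × ssFf — consider each gene separately:
fur length: Ss × ss → 2 Ss, 2 ss → 2 S_ : 2 ss (out of 4)
ear shape: Ff × Ff → 1 FF, 2 Ff, 1 ff → 3 F_ : 1 ff (out of 4)
Combine (counts out of 4 × 4 = 16): short/folded (S_F_) = 2×3 = 6; short/straight (S_ff) = 2×1 = 2; long/folded (ssF_) = 2×3 = 6; long/straight (ssff) = 2×1 = 2
Phenotype counts (out of 16): 6 short/folded, 2 short/straight, 6 long/folded, 2 long/straight
short/straight: 2 out of 16 → fraction 1/8
Expected count = 1/8 × 2288 = 286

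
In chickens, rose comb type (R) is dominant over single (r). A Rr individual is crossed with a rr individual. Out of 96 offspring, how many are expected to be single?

Punnett square for Rr × rr:
Offspring genotypes: 2 Rr, 2 rr
rose: 2, single: 2
single: 2 out of 4 → fraction 1/2
Expected count = 1/2 × 96 = 48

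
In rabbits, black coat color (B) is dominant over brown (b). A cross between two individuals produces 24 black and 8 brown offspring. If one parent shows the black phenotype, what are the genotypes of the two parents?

Observed offspring: 24 black, 8 brown
The observed ratio simplifies to 3:1. Brown (bb) offspring appear, so each parent must contribute one b allele. The parent stated to show black carries B, so it is Bb. The other parent is then either Bb or bb: Bb × bb would give a 1:1 split, whereas Bb × Bb gives 3:1 — matching the data. So both parents are heterozygous (Bb × Bb).
Parent genotypes: Bb × Bb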